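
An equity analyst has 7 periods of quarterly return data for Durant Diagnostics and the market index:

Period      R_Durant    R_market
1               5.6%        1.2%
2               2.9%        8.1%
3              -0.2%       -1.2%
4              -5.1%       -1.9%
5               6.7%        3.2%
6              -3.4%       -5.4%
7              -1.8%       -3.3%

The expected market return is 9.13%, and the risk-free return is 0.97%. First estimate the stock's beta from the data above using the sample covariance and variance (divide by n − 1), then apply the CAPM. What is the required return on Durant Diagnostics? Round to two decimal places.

6.67%

Mean R_i = (5.6 + 2.9 − 0.2 − 5.1 + 6.7 − 3.4 − 1.8) / 7 = 0.6714%
Mean R_m = (1.2 + 8.1 − 1.2 − 1.9 + 3.2 − 5.4 − 3.3) / 7 = 0.1000%
Σ(R_i − R̄_i)(R_m − R̄_m) = 85.4100  ⇒  Cov = 85.4100 / 6 = 14.2350
Σ(R_m − R̄_m)² = 122.3200  ⇒  Var(R_m) = 122.3200 / 6 = 20.3867
β = Cov / Var(R_m) = 14.2350 / 20.3867 = 0.6982
MRP = 9.13% − 0.97% = 8.16%
E(R) = R_f + β × MRP = 0.97% + 0.6982 × 8.16% = 6.67%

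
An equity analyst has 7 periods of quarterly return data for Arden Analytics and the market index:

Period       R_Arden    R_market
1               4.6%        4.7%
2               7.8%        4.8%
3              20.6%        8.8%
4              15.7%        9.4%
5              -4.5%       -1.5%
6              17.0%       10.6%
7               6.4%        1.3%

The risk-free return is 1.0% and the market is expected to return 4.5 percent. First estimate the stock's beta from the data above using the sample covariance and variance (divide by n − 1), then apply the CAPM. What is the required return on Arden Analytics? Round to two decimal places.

Mean R_i = (4.6 + 7.8 + 20.6 + 15.7 − 4.5 + 17.0 + 6.4) / 7 = 9.6571%
Mean R_m = (4.7 + 4.8 + 8.8 + 9.4 − 1.5 + 10.6 + 1.3) / 7 = 5.4429%
Σ(R_i − R̄_i)(R_m − R̄_m) = 215.2529  ⇒  Cov = 215.2529 / 6 = 35.8755
Σ(R_m − R̄_m)² = 119.8571  ⇒  Var(R_m) = 119.8571 / 6 = 19.9762
β = Cov / Var(R_m) = 35.8755 / 19.9762 = 1.7959
MRP = 4.5% − 1.0% = 3.50%
E(R) = R_f + β × MRP = 1.0% + 1.7959 × 3.5% = 7.29%

7.29%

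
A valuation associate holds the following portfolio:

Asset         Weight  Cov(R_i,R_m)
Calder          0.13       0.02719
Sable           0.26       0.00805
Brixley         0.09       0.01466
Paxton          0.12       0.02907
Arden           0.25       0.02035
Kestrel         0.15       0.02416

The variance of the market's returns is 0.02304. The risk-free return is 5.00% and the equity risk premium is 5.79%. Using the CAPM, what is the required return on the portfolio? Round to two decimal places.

9.81%

β_Calder = 0.02719 / 0.02304 = 1.1801
β_Sable = 0.00805 / 0.02304 = 0.3494
β_Brixley = 0.01466 / 0.02304 = 0.6363
β_Paxton = 0.02907 / 0.02304 = 1.2617
β_Arden = 0.02035 / 0.02304 = 0.8832
β_Kestrel = 0.02416 / 0.02304 = 1.0486
β_P = Σ w_i β_i = 0.13×1.1801 + 0.26×0.3494 + 0.09×0.6363 + 0.12×1.2617 + 0.25×0.8832 + 0.15×1.0486 = 0.8310
E(R_P) = R_f + β_P × MRP = 5.00% + 0.8310 × 5.79% = 9.81%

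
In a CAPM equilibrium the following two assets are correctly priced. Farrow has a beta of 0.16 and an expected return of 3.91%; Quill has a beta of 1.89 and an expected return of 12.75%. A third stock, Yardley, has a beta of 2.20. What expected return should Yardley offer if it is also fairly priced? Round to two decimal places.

MRP (SML slope) = (12.75% − 3.91%) / (1.89 − 0.16) = 8.84% / 1.73 = 5.1098%
R_f (intercept) = 3.91% − 0.16 × 5.1098% = 3.0924%
E(R_Yardley) = R_f + β × MRP = 3.0924% + 2.20 × 5.1098% = 14.33%

14.33%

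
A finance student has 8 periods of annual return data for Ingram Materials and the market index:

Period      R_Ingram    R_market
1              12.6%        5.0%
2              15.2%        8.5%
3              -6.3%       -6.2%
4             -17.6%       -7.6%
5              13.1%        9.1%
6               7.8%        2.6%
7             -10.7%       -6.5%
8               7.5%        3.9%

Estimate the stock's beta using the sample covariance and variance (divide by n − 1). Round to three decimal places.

1.752

Mean R_i = (12.6 + 15.2 − 6.3 − 17.6 + 13.1 + 7.8 − 10.7 + 7.5) / 8 = 2.7000%
Mean R_m = (5.0 + 8.5 − 6.2 − 7.6 + 9.1 + 2.6 − 6.5 + 3.9) / 8 = 1.1000%
Σ(R_i − R̄_i)(R_m − R̄_m) = 579.5500  ⇒  Cov = 579.5500 / 7 = 82.7929
Σ(R_m − R̄_m)² = 330.8000  ⇒  Var(R_m) = 330.8000 / 7 = 47.2571
β = Cov / Var(R_m) = 82.7929 / 47.2571 = 1.7520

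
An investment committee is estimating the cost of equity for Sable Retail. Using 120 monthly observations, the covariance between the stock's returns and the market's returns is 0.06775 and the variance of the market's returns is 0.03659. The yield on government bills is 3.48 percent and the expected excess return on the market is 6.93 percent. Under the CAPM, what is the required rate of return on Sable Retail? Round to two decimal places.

16.31%

β = Cov(R_i, R_m) / Var(R_m) = 0.06775 / 0.03659 = 1.8516
E(R) = R_f + β × MRP = 3.48% + 1.8516 × 6.93% = 16.31%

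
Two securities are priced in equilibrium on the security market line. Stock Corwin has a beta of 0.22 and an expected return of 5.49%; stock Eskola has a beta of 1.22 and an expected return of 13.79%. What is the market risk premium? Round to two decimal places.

8.30%

Both satisfy E(R) = R_f + β·MRP, so the slope of the SML is
MRP = (13.79% − 5.49%) / (1.22 − 0.22) = 8.30% / 1.00 = 8.3000%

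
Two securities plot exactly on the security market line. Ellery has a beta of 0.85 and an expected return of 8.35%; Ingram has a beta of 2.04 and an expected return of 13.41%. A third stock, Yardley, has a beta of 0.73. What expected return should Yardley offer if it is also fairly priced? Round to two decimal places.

7.84%

MRP (SML slope) = (13.41% − 8.35%) / (2.04 − 0.85) = 5.06% / 1.19 = 4.2521%
R_f (intercept) = 8.35% − 0.85 × 4.2521% = 4.7357%
E(R_Yardley) = R_f + β × MRP = 4.7357% + 0.73 × 4.2521% = 7.84%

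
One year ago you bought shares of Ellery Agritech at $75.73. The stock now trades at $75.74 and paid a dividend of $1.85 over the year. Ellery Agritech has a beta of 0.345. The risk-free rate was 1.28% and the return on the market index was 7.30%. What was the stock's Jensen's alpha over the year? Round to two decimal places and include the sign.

-0.90%

Realised HPR = (P1 + D1 − P0) / P0 = (75.74 + 1.85 − 75.73) / 75.73 = 1.86 / 75.73 = 2.4561%
MRP = 7.30% − 1.28% = 6.02%
CAPM required = R_f + β·MRP = 1.28% + 0.345 × 6.02% = 3.35690%
α = realised − required = 2.4561% − 3.35690% = -0.90%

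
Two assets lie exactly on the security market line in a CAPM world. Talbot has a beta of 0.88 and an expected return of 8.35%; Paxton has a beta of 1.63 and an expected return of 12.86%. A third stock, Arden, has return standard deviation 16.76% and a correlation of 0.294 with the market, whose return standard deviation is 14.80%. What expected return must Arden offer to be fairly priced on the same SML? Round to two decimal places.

MRP = (12.86% − 8.35%) / (1.63 − 0.88) = 6.0133%
R_f = 8.35% − 0.88 × 6.0133% = 3.0583%
β_Arden = ρ·σ_i/σ_m = 0.294 × 16.76 / 14.80 = 0.3329
E(R_Arden) = R_f + β × MRP = 3.0583% + 0.3329 × 6.0133% = 5.06%

5.06%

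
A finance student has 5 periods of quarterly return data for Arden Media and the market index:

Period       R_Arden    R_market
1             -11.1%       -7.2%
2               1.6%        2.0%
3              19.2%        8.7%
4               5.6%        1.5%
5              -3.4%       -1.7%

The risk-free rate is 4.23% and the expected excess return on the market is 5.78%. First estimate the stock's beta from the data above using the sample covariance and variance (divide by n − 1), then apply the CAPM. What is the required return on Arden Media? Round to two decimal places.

Mean R_i = (-11.1 + 1.6 + 19.2 + 5.6 − 3.4) / 5 = 2.3800%
Mean R_m = (-7.2 + 2.0 + 8.7 + 1.5 − 1.7) / 5 = 0.6600%
Σ(R_i − R̄_i)(R_m − R̄_m) = 256.4860  ⇒  Cov = 256.4860 / 4 = 64.1215
Σ(R_m − R̄_m)² = 134.4920  ⇒  Var(R_m) = 134.4920 / 4 = 33.6230
β = Cov / Var(R_m) = 64.1215 / 33.6230 = 1.9071
E(R) = R_f + β × MRP = 4.23% + 1.9071 × 5.78% = 15.25%

15.25%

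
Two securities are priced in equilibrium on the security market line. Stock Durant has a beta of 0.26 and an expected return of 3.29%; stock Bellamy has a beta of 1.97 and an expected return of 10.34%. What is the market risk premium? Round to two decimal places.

Both satisfy E(R) = R_f + β·MRP, so the slope of the SML is
MRP = (10.34% − 3.29%) / (1.97 − 0.26) = 7.05% / 1.71 = 4.1228%

4.12%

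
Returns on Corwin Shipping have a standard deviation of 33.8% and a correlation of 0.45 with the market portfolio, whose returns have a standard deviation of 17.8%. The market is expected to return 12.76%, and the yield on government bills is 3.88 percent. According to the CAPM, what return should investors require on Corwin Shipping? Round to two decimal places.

11.47%

β = ρ × σ_i / σ_m = 0.45 × 33.8% / 17.8% = 0.8545
MRP = 12.76% − 3.88% = 8.88%
E(R) = 3.88% + 0.8545 × 8.88% = 11.47%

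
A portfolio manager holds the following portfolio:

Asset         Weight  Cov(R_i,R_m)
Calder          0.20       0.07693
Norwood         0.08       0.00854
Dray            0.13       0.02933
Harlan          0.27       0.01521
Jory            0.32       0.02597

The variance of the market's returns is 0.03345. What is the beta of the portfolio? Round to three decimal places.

0.966

β_Calder = 0.07693 / 0.03345 = 2.2999
β_Norwood = 0.00854 / 0.03345 = 0.2553
β_Dray = 0.02933 / 0.03345 = 0.8768
β_Harlan = 0.01521 / 0.03345 = 0.4547
β_Jory = 0.02597 / 0.03345 = 0.7764
β_P = Σ w_i β_i = 0.20×2.2999 + 0.08×0.2553 + 0.13×0.8768 + 0.27×0.4547 + 0.32×0.7764 = 0.9656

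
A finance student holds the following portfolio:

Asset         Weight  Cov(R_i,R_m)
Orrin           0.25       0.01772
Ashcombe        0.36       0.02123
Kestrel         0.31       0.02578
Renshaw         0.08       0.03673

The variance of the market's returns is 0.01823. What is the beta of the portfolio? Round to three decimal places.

1.262

β_Orrin = 0.01772 / 0.01823 = 0.9720
β_Ashcombe = 0.02123 / 0.01823 = 1.1646
β_Kestrel = 0.02578 / 0.01823 = 1.4142
β_Renshaw = 0.03673 / 0.01823 = 2.0148
β_P = Σ w_i β_i = 0.25×0.9720 + 0.36×1.1646 + 0.31×1.4142 + 0.08×2.0148 = 1.2618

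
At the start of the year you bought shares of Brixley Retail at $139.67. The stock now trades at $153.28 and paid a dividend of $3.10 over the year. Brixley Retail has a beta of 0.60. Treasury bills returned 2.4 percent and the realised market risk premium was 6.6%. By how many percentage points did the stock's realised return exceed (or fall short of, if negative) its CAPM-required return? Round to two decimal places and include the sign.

Realised HPR = (P1 + D1 − P0) / P0 = (153.28 + 3.10 − 139.67) / 139.67 = 16.71 / 139.67 = 11.9639%
CAPM required = R_f + β·MRP = 2.4% + 0.60 × 6.6% = 6.3600%
α = realised − required = 11.9639% − 6.3600% = +5.60%

+5.60%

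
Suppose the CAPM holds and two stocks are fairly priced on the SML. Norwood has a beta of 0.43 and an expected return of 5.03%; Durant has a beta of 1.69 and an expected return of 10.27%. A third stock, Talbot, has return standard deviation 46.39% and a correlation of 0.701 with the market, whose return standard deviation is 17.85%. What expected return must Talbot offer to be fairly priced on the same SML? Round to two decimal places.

10.82%

MRP = (10.27% − 5.03%) / (1.69 − 0.43) = 4.1587%
R_f = 5.03% − 0.43 × 4.1587% = 3.2418%
β_Talbot = ρ·σ_i/σ_m = 0.701 × 46.39 / 17.85 = 1.8218
E(R_Talbot) = R_f + β × MRP = 3.2418% + 1.8218 × 4.1587% = 10.82%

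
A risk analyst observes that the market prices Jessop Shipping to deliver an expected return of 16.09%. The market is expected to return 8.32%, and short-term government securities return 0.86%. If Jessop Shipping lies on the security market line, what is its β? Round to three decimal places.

MRP = 8.32% − 0.86% = 7.46%
β = (E(R) − R_f) / MRP = (16.09% − 0.86%) / 7.46% = 15.23% / 7.46% = 2.042

2.042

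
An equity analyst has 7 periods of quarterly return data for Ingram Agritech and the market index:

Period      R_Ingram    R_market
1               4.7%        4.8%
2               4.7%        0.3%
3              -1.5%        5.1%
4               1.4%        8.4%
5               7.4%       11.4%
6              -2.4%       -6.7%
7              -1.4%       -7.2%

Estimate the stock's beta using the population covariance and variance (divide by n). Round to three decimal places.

Mean R_i = (4.7 + 4.7 − 1.5 + 1.4 + 7.4 − 2.4 − 1.4) / 7 = 1.8429%
Mean R_m = (4.8 + 0.3 + 5.1 + 8.4 + 11.4 − 6.7 − 7.2) / 7 = 2.3000%
Σ(R_i − R̄_i)(R_m − R̄_m) = 108.9300  ⇒  Cov = 108.9300 / 7 = 15.5614
Σ(R_m − R̄_m)² = 309.3600  ⇒  Var(R_m) = 309.3600 / 7 = 44.1943
β = Cov / Var(R_m) = 15.5614 / 44.1943 = 0.3521

0.352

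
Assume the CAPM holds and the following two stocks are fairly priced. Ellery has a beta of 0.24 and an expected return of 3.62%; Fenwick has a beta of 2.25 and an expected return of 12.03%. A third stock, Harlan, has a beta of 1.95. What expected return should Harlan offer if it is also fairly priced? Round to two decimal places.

10.77%

MRP (SML slope) = (12.03% − 3.62%) / (2.25 − 0.24) = 8.41% / 2.01 = 4.1841%
R_f (intercept) = 3.62% − 0.24 × 4.1841% = 2.6158%
E(R_Harlan) = R_f + β × MRP = 2.6158% + 1.95 × 4.1841% = 10.77%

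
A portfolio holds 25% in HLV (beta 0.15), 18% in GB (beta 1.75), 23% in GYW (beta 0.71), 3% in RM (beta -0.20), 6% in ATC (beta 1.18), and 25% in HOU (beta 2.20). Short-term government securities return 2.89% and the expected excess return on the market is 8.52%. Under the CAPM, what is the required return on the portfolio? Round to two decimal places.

12.52%

β_P = Σ w_i β_i = 0.25×0.15 + 0.18×1.75 + 0.23×0.71 + 0.03×-0.20 + 0.06×1.18 + 0.25×2.20 = 1.1306
E(R_P) = R_f + β_P × MRP = 2.89% + 1.1306 × 8.52% = 12.52%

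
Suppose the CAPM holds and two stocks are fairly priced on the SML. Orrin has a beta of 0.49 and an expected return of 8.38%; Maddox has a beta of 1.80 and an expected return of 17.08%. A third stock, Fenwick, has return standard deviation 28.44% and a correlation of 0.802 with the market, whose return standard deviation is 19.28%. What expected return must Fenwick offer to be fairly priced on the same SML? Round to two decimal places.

12.98%

MRP = (17.08% − 8.38%) / (1.80 − 0.49) = 6.6412%
R_f = 8.38% − 0.49 × 6.6412% = 5.1258%
β_Fenwick = ρ·σ_i/σ_m = 0.802 × 28.44 / 19.28 = 1.1830
E(R_Fenwick) = R_f + β × MRP = 5.1258% + 1.1830 × 6.6412% = 12.98%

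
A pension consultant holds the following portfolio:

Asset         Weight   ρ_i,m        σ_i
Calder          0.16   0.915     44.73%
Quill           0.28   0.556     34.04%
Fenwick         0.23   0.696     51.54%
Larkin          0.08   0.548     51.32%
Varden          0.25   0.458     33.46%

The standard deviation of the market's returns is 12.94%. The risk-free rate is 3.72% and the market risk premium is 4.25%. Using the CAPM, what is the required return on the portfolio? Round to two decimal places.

12.32%

β_Calder = 0.915 × 44.73% / 12.94% = 3.1629
β_Quill = 0.556 × 34.04% / 12.94% = 1.4626
β_Fenwick = 0.696 × 51.54% / 12.94% = 2.7722
β_Larkin = 0.548 × 51.32% / 12.94% = 2.1734
β_Varden = 0.458 × 33.46% / 12.94% = 1.1843
β_P = Σ w_i β_i = 0.16×3.1629 + 0.28×1.4626 + 0.23×2.7722 + 0.08×2.1734 + 0.25×1.1843 = 2.0231
E(R_P) = R_f + β_P × MRP = 3.72% + 2.0231 × 4.25% = 12.32%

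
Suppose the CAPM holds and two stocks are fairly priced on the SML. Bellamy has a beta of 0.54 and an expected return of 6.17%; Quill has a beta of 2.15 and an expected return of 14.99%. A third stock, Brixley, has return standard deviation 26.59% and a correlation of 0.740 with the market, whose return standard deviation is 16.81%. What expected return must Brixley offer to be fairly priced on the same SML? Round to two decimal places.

MRP = (14.99% − 6.17%) / (2.15 − 0.54) = 5.4783%
R_f = 6.17% − 0.54 × 5.4783% = 3.2117%
β_Brixley = ρ·σ_i/σ_m = 0.740 × 26.59 / 16.81 = 1.1705
E(R_Brixley) = R_f + β × MRP = 3.2117% + 1.1705 × 5.4783% = 9.62%

9.62%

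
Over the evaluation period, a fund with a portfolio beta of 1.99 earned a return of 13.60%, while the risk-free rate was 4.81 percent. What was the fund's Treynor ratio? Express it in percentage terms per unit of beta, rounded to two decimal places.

4.42%

Treynor = (R_P − R_f) / β_P = (13.60% − 4.81%) / 1.9900 = 8.79% / 1.9900 = 4.42%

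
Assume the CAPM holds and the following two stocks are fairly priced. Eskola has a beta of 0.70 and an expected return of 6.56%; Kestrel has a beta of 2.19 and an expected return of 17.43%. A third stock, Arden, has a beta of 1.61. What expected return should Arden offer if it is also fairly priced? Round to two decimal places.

13.20%

MRP (SML slope) = (17.43% − 6.56%) / (2.19 − 0.70) = 10.87% / 1.49 = 7.2953%
R_f (intercept) = 6.56% − 0.70 × 7.2953% = 1.4533%
E(R_Arden) = R_f + β × MRP = 1.4533% + 1.61 × 7.2953% = 13.20%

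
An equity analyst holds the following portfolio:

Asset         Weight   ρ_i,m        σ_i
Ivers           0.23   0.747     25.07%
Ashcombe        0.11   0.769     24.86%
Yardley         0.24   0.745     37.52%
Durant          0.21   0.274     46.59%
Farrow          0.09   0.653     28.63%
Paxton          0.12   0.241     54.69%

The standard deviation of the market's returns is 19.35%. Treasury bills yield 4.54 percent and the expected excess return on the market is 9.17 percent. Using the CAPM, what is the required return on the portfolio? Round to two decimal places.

13.57%

β_Ivers = 0.747 × 25.07% / 19.35% = 0.9678
β_Ashcombe = 0.769 × 24.86% / 19.35% = 0.9880
β_Yardley = 0.745 × 37.52% / 19.35% = 1.4446
β_Durant = 0.274 × 46.59% / 19.35% = 0.6597
β_Farrow = 0.653 × 28.63% / 19.35% = 0.9662
β_Paxton = 0.241 × 54.69% / 19.35% = 0.6812
β_P = Σ w_i β_i = 0.23×0.9678 + 0.11×0.9880 + 0.24×1.4446 + 0.21×0.6597 + 0.09×0.9662 + 0.12×0.6812 = 0.9852
E(R_P) = R_f + β_P × MRP = 4.54% + 0.9852 × 9.17% = 13.57%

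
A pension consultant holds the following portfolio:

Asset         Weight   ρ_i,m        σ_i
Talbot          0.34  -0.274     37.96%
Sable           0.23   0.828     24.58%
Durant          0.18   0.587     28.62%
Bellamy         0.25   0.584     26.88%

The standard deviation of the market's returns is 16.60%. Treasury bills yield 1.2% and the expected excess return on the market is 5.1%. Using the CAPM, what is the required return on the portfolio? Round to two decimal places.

β_Talbot = -0.274 × 37.96% / 16.60% = -0.6266
β_Sable = 0.828 × 24.58% / 16.60% = 1.2260
β_Durant = 0.587 × 28.62% / 16.60% = 1.0120
β_Bellamy = 0.584 × 26.88% / 16.60% = 0.9457
β_P = Σ w_i β_i = 0.34×-0.6266 + 0.23×1.2260 + 0.18×1.0120 + 0.25×0.9457 = 0.4875
E(R_P) = R_f + β_P × MRP = 1.2% + 0.4875 × 5.1% = 3.69%

3.69%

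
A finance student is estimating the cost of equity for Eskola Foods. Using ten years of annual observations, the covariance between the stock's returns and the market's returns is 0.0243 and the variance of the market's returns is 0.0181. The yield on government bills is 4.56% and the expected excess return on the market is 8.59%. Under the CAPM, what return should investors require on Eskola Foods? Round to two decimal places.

β = Cov(R_i, R_m) / Var(R_m) = 0.0243 / 0.0181 = 1.3425
E(R) = R_f + β × MRP = 4.56% + 1.3425 × 8.59% = 16.09%

16.09%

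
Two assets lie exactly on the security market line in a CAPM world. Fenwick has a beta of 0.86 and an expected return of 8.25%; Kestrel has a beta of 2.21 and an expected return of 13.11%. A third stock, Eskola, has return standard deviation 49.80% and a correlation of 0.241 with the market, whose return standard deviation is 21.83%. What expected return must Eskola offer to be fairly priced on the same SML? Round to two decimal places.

7.13%

MRP = (13.11% − 8.25%) / (2.21 − 0.86) = 3.6000%
R_f = 8.25% − 0.86 × 3.6000% = 5.1540%
β_Eskola = ρ·σ_i/σ_m = 0.241 × 49.80 / 21.83 = 0.5498
E(R_Eskola) = R_f + β × MRP = 5.1540% + 0.5498 × 3.6000% = 7.13%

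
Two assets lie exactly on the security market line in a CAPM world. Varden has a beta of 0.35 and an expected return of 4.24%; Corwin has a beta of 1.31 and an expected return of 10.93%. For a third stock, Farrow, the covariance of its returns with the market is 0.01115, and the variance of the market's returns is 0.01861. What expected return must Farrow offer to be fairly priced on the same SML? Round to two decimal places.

5.98%

MRP = (10.93% − 4.24%) / (1.31 − 0.35) = 6.9688%
R_f = 4.24% − 0.35 × 6.9688% = 1.8009%
β_Farrow = Cov / Var(R_m) = 0.01115 / 0.01861 = 0.5991
E(R_Farrow) = R_f + β × MRP = 1.8009% + 0.5991 × 6.9688% = 5.98%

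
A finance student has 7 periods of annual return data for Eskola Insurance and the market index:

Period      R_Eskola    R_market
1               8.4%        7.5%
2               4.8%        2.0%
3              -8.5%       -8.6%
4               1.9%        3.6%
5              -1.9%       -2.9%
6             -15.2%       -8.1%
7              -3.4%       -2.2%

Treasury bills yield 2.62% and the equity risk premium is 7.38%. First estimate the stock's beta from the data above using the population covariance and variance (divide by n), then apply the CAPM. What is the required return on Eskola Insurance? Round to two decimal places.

Mean R_i = (8.4 + 4.8 − 8.5 + 1.9 − 1.9 − 15.2 − 3.4) / 7 = -1.9857%
Mean R_m = (7.5 + 2.0 − 8.6 + 3.6 − 2.9 − 8.1 − 2.2) / 7 = -1.2429%
Σ(R_i − R̄_i)(R_m − R̄_m) = 271.3743  ⇒  Cov = 271.3743 / 7 = 38.7678
Σ(R_m − R̄_m)² = 215.2171  ⇒  Var(R_m) = 215.2171 / 7 = 30.7453
β = Cov / Var(R_m) = 38.7678 / 30.7453 = 1.2609
E(R) = R_f + β × MRP = 2.62% + 1.2609 × 7.38% = 11.93%

11.93%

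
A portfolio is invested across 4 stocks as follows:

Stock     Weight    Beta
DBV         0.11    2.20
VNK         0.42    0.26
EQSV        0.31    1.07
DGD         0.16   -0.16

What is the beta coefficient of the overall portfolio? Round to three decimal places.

β_P = Σ w_i β_i = 0.11×2.20 + 0.42×0.26 + 0.31×1.07 + 0.16×-0.16 = 0.6573

0.657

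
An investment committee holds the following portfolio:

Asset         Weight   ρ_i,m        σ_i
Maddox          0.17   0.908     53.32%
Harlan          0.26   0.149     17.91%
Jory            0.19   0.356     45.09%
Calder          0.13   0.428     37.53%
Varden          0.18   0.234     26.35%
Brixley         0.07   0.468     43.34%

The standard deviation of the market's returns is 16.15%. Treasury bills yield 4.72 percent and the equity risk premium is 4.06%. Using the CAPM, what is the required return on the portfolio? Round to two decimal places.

β_Maddox = 0.908 × 53.32% / 16.15% = 2.9978
β_Harlan = 0.149 × 17.91% / 16.15% = 0.1652
β_Jory = 0.356 × 45.09% / 16.15% = 0.9939
β_Calder = 0.428 × 37.53% / 16.15% = 0.9946
β_Varden = 0.234 × 26.35% / 16.15% = 0.3818
β_Brixley = 0.468 × 43.34% / 16.15% = 1.2559
β_P = Σ w_i β_i = 0.17×2.9978 + 0.26×0.1652 + 0.19×0.9939 + 0.13×0.9946 + 0.18×0.3818 + 0.07×1.2559 = 1.0274
E(R_P) = R_f + β_P × MRP = 4.72% + 1.0274 × 4.06% = 8.89%

8.89%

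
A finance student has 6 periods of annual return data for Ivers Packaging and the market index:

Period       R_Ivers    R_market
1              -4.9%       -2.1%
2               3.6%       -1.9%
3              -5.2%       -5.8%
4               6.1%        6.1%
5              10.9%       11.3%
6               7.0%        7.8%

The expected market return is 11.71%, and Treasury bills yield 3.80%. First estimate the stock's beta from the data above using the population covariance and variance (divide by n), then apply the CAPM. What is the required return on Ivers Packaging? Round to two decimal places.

10.87%

Mean R_i = (-4.9 + 3.6 − 5.2 + 6.1 + 10.9 + 7.0) / 6 = 2.9167%
Mean R_m = (-2.1 − 1.9 − 5.8 + 6.1 + 11.3 + 7.8) / 6 = 2.5667%
Σ(R_i − R̄_i)(R_m − R̄_m) = 203.6733  ⇒  Cov = 203.6733 / 6 = 33.9456
Σ(R_m − R̄_m)² = 227.8733  ⇒  Var(R_m) = 227.8733 / 6 = 37.9789
β = Cov / Var(R_m) = 33.9456 / 37.9789 = 0.8938
MRP = 11.71% − 3.80% = 7.91%
E(R) = R_f + β × MRP = 3.80% + 0.8938 × 7.91% = 10.87%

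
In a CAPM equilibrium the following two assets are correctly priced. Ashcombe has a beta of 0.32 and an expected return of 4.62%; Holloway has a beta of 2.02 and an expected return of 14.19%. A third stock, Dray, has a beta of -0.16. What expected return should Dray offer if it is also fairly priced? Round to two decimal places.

MRP (SML slope) = (14.19% − 4.62%) / (2.02 − 0.32) = 9.57% / 1.70 = 5.6294%
R_f (intercept) = 4.62% − 0.32 × 5.6294% = 2.8186%
E(R_Dray) = R_f + β × MRP = 2.8186% + -0.16 × 5.6294% = 1.92%

1.92%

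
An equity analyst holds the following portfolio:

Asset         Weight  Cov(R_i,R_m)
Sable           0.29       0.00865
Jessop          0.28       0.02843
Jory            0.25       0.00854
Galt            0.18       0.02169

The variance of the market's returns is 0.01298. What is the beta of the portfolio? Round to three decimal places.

β_Sable = 0.00865 / 0.01298 = 0.6664
β_Jessop = 0.02843 / 0.01298 = 2.1903
β_Jory = 0.00854 / 0.01298 = 0.6579
β_Galt = 0.02169 / 0.01298 = 1.6710
β_P = Σ w_i β_i = 0.29×0.6664 + 0.28×2.1903 + 0.25×0.6579 + 0.18×1.6710 = 1.2718

1.272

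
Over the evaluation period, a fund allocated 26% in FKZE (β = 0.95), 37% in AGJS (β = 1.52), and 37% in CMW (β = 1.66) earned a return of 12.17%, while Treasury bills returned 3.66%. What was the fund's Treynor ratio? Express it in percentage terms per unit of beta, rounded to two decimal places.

β_P = 0.26×0.95 + 0.37×1.52 + 0.37×1.66 = 1.4236
Treynor = (R_P − R_f) / β_P = (12.17% − 3.66%) / 1.4236 = 8.51% / 1.4236 = 5.98%

5.98%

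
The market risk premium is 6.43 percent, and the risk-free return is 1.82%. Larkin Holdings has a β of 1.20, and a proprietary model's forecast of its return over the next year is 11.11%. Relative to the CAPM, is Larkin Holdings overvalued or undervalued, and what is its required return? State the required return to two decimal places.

Undervalued; required return 9.54%

Required return = R_f + β·MRP = 1.82% + 1.20 × 6.43% = 9.54%
Forecast 11.11% > required 9.54% → the stock plots above the SML → undervalued.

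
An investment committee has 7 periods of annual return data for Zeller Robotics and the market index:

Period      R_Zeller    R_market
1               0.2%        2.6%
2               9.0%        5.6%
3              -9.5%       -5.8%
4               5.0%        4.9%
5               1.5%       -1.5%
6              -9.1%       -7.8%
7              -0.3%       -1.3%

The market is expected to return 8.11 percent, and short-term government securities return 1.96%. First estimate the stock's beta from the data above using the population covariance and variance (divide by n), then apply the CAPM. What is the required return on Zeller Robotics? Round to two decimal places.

Mean R_i = (0.2 + 9.0 − 9.5 + 5.0 + 1.5 − 9.1 − 0.3) / 7 = -0.4571%
Mean R_m = (2.6 + 5.6 − 5.8 + 4.9 − 1.5 − 7.8 − 1.3) / 7 = -0.4714%
Σ(R_i − R̄_i)(R_m − R̄_m) = 198.1314  ⇒  Cov = 198.1314 / 7 = 28.3045
Σ(R_m − R̄_m)² = 158.9943  ⇒  Var(R_m) = 158.9943 / 7 = 22.7135
β = Cov / Var(R_m) = 28.3045 / 22.7135 = 1.2462
MRP = 8.11% − 1.96% = 6.15%
E(R) = R_f + β × MRP = 1.96% + 1.2462 × 6.15% = 9.62%

9.62%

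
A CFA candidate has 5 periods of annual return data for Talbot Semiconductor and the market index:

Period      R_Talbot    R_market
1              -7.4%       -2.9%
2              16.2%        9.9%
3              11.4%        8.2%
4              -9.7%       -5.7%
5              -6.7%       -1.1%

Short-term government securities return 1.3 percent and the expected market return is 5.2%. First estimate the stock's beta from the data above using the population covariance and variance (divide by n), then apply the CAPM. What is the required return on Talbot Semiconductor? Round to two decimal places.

Mean R_i = (-7.4 + 16.2 + 11.4 − 9.7 − 6.7) / 5 = 0.7600%
Mean R_m = (-2.9 + 9.9 + 8.2 − 5.7 − 1.1) / 5 = 1.6800%
Σ(R_i − R̄_i)(R_m − R̄_m) = 331.5960  ⇒  Cov = 331.5960 / 5 = 66.3192
Σ(R_m − R̄_m)² = 193.2480  ⇒  Var(R_m) = 193.2480 / 5 = 38.6496
β = Cov / Var(R_m) = 66.3192 / 38.6496 = 1.7159
MRP = 5.2% − 1.3% = 3.90%
E(R) = R_f + β × MRP = 1.3% + 1.7159 × 3.9% = 7.99%

7.99%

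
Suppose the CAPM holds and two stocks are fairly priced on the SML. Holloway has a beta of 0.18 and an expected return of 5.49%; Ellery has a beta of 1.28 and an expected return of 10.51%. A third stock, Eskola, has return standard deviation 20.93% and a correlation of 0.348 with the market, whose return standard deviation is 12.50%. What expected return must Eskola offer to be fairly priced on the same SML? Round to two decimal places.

7.33%

MRP = (10.51% − 5.49%) / (1.28 − 0.18) = 4.5636%
R_f = 5.49% − 0.18 × 4.5636% = 4.6686%
β_Eskola = ρ·σ_i/σ_m = 0.348 × 20.93 / 12.50 = 0.5827
E(R_Eskola) = R_f + β × MRP = 4.6686% + 0.5827 × 4.5636% = 7.33%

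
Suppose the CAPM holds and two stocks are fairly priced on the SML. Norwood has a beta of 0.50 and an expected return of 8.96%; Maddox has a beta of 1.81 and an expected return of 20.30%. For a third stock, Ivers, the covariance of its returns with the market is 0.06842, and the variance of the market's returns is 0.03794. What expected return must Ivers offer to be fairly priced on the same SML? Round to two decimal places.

MRP = (20.30% − 8.96%) / (1.81 − 0.50) = 8.6565%
R_f = 8.96% − 0.50 × 8.6565% = 4.6318%
β_Ivers = Cov / Var(R_m) = 0.06842 / 0.03794 = 1.8034
E(R_Ivers) = R_f + β × MRP = 4.6318% + 1.8034 × 8.6565% = 20.24%

20.24%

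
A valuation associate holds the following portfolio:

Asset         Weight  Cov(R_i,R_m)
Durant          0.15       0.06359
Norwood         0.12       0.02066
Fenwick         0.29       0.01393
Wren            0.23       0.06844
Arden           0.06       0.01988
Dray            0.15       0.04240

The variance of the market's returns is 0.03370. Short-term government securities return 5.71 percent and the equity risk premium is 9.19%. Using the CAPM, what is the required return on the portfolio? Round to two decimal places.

16.44%

β_Durant = 0.06359 / 0.03370 = 1.8869
β_Norwood = 0.02066 / 0.03370 = 0.6131
β_Fenwick = 0.01393 / 0.03370 = 0.4134
β_Wren = 0.06844 / 0.03370 = 2.0309
β_Arden = 0.01988 / 0.03370 = 0.5899
β_Dray = 0.04240 / 0.03370 = 1.2582
β_P = Σ w_i β_i = 0.15×1.8869 + 0.12×0.6131 + 0.29×0.4134 + 0.23×2.0309 + 0.06×0.5899 + 0.15×1.2582 = 1.1677
E(R_P) = R_f + β_P × MRP = 5.71% + 1.1677 × 9.19% = 16.44%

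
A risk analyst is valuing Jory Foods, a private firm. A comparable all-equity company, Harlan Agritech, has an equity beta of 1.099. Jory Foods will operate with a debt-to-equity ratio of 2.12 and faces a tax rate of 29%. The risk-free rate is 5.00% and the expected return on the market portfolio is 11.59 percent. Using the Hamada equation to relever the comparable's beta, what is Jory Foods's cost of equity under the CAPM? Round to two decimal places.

β_L = β_U × [1 + (1 − t)(D/E)] = 1.099 × [1 + (1 − 0.29) × 2.12]
    = 1.099 × [1 + 0.71 × 2.12] = 1.099 × 2.5052 = 2.7532
MRP = 11.59% − 5.00% = 6.59%
E(R) = R_f + β_L × MRP = 5.00% + 2.7532 × 6.59% = 23.14%

23.14%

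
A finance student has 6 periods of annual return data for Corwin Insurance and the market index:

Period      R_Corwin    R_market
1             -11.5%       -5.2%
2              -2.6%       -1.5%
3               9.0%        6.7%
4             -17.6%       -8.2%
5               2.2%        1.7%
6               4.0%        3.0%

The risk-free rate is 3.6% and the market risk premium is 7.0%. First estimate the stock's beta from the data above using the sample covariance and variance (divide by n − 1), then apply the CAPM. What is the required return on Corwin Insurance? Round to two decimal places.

16.30%

Mean R_i = (-11.5 − 2.6 + 9.0 − 17.6 + 2.2 + 4.0) / 6 = -2.7500%
Mean R_m = (-5.2 − 1.5 + 6.7 − 8.2 + 1.7 + 3.0) / 6 = -0.5833%
Σ(R_i − R̄_i)(R_m − R̄_m) = 274.4350  ⇒  Cov = 274.4350 / 5 = 54.8870
Σ(R_m − R̄_m)² = 151.2683  ⇒  Var(R_m) = 151.2683 / 5 = 30.2537
β = Cov / Var(R_m) = 54.8870 / 30.2537 = 1.8142
E(R) = R_f + β × MRP = 3.6% + 1.8142 × 7.0% = 16.30%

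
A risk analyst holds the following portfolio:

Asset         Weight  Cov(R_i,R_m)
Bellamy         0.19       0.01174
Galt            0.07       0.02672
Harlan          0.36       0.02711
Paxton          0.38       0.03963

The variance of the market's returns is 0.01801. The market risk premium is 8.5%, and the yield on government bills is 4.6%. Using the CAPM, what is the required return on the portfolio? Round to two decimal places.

β_Bellamy = 0.01174 / 0.01801 = 0.6519
β_Galt = 0.02672 / 0.01801 = 1.4836
β_Harlan = 0.02711 / 0.01801 = 1.5053
β_Paxton = 0.03963 / 0.01801 = 2.2004
β_P = Σ w_i β_i = 0.19×0.6519 + 0.07×1.4836 + 0.36×1.5053 + 0.38×2.2004 = 1.6058
E(R_P) = R_f + β_P × MRP = 4.6% + 1.6058 × 8.5% = 18.25%

18.25%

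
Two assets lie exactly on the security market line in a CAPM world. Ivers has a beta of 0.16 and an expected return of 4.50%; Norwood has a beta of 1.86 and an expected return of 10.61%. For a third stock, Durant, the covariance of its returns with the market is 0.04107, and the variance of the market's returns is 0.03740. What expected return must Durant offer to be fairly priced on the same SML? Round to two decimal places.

7.87%

MRP = (10.61% − 4.50%) / (1.86 − 0.16) = 3.5941%
R_f = 4.50% − 0.16 × 3.5941% = 3.9249%
β_Durant = Cov / Var(R_m) = 0.04107 / 0.03740 = 1.0981
E(R_Durant) = R_f + β × MRP = 3.9249% + 1.0981 × 3.5941% = 7.87%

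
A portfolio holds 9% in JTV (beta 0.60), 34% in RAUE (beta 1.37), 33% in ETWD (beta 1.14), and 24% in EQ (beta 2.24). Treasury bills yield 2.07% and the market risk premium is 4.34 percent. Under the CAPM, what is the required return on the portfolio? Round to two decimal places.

8.29%

β_P = Σ w_i β_i = 0.09×0.60 + 0.34×1.37 + 0.33×1.14 + 0.24×2.24 = 1.4336
E(R_P) = R_f + β_P × MRP = 2.07% + 1.4336 × 4.34% = 8.29%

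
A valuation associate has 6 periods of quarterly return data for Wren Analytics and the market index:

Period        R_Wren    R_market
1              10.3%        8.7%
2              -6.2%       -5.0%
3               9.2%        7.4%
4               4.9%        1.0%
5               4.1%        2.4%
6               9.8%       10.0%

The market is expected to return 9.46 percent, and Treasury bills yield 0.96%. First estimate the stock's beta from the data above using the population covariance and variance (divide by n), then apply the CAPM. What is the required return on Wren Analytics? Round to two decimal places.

Mean R_i = (10.3 − 6.2 + 9.2 + 4.9 + 4.1 + 9.8) / 6 = 5.3500%
Mean R_m = (8.7 − 5.0 + 7.4 + 1.0 + 2.4 + 10.0) / 6 = 4.0833%
Σ(R_i − R̄_i)(R_m − R̄_m) = 170.3550  ⇒  Cov = 170.3550 / 6 = 28.3925
Σ(R_m − R̄_m)² = 162.1683  ⇒  Var(R_m) = 162.1683 / 6 = 27.0281
β = Cov / Var(R_m) = 28.3925 / 27.0281 = 1.0505
MRP = 9.46% − 0.96% = 8.50%
E(R) = R_f + β × MRP = 0.96% + 1.0505 × 8.50% = 9.89%

9.89%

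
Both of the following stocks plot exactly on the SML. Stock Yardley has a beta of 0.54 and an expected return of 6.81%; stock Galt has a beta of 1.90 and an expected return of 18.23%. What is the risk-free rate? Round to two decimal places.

2.28%

Both satisfy E(R) = R_f + β·MRP, so the slope of the SML is
MRP = (18.23% − 6.81%) / (1.90 − 0.54) = 11.42% / 1.36 = 8.3971%
R_f = E(R_Yardley) − β_Yardley·MRP = 6.81% − 0.54 × 8.3971% = 2.2756%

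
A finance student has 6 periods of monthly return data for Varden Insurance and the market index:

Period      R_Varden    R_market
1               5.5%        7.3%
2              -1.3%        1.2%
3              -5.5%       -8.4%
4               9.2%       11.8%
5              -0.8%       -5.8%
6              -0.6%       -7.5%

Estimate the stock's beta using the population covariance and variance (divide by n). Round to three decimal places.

Mean R_i = (5.5 − 1.3 − 5.5 + 9.2 − 0.8 − 0.6) / 6 = 1.0833%
Mean R_m = (7.3 + 1.2 − 8.4 + 11.8 − 5.8 − 7.5) / 6 = -0.2333%
Σ(R_i − R̄_i)(R_m − R̄_m) = 204.0067  ⇒  Cov = 204.0067 / 6 = 34.0011
Σ(R_m − R̄_m)² = 354.0933  ⇒  Var(R_m) = 354.0933 / 6 = 59.0156
β = Cov / Var(R_m) = 34.0011 / 59.0156 = 0.5761

0.576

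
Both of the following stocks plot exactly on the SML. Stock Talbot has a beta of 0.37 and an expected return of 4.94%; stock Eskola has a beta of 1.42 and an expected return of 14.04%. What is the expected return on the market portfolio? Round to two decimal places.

10.40%

Both satisfy E(R) = R_f + β·MRP, so the slope of the SML is
MRP = (14.04% − 4.94%) / (1.42 − 0.37) = 9.10% / 1.05 = 8.6667%
R_f = E(R_Talbot) − β_Talbot·MRP = 4.94% − 0.37 × 8.6667% = 1.7333%
E(R_m) = R_f + MRP = 1.7333% + 8.6667% = 10.40%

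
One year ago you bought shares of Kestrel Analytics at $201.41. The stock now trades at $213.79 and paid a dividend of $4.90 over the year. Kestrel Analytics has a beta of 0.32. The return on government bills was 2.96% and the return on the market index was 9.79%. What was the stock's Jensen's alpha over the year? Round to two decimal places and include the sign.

Realised HPR = (P1 + D1 − P0) / P0 = (213.79 + 4.90 − 201.41) / 201.41 = 17.28 / 201.41 = 8.5795%
MRP = 9.79% − 2.96% = 6.83%
CAPM required = R_f + β·MRP = 2.96% + 0.32 × 6.83% = 5.1456%
α = realised − required = 8.5795% − 5.1456% = +3.43%

+3.43%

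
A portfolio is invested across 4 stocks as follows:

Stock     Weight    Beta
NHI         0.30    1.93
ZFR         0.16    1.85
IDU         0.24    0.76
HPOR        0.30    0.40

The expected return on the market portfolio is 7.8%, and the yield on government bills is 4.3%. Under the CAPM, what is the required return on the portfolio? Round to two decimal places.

β_P = Σ w_i β_i = 0.30×1.93 + 0.16×1.85 + 0.24×0.76 + 0.30×0.40 = 1.1774
MRP = 7.8% − 4.3% = 3.50%
E(R_P) = R_f + β_P × MRP = 4.3% + 1.1774 × 3.5% = 8.42%

8.42%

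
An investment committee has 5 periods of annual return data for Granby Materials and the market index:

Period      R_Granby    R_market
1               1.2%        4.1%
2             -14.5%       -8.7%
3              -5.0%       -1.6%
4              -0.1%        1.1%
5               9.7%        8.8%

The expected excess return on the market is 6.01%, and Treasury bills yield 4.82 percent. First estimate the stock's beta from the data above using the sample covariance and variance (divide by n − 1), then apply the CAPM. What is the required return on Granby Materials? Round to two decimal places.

12.93%

Mean R_i = (1.2 − 14.5 − 5.0 − 0.1 + 9.7) / 5 = -1.7400%
Mean R_m = (4.1 − 8.7 − 1.6 + 1.1 + 8.8) / 5 = 0.7400%
Σ(R_i − R̄_i)(R_m − R̄_m) = 230.7580  ⇒  Cov = 230.7580 / 4 = 57.6895
Σ(R_m − R̄_m)² = 170.9720  ⇒  Var(R_m) = 170.9720 / 4 = 42.7430
β = Cov / Var(R_m) = 57.6895 / 42.7430 = 1.3497
E(R) = R_f + β × MRP = 4.82% + 1.3497 × 6.01% = 12.93%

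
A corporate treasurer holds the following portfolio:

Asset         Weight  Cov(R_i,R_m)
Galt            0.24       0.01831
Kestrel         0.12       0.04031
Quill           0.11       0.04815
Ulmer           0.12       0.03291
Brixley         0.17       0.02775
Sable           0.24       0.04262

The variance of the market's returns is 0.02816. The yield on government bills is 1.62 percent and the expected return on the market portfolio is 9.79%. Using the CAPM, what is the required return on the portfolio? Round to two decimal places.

β_Galt = 0.01831 / 0.02816 = 0.6502
β_Kestrel = 0.04031 / 0.02816 = 1.4315
β_Quill = 0.04815 / 0.02816 = 1.7099
β_Ulmer = 0.03291 / 0.02816 = 1.1687
β_Brixley = 0.02775 / 0.02816 = 0.9854
β_Sable = 0.04262 / 0.02816 = 1.5135
β_P = Σ w_i β_i = 0.24×0.6502 + 0.12×1.4315 + 0.11×1.7099 + 0.12×1.1687 + 0.17×0.9854 + 0.24×1.5135 = 1.1869
MRP = 9.79% − 1.62% = 8.17%
E(R_P) = R_f + β_P × MRP = 1.62% + 1.1869 × 8.17% = 11.32%

11.32%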